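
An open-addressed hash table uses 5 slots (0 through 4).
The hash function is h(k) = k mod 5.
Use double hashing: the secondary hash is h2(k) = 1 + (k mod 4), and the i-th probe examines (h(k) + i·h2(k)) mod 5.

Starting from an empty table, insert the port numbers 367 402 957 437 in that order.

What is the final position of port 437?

367: h=2 => slot 2
402: h=2, h2=3, probe 2,0 => slot 0
957: h=2, h2=2, probe 2,4 => slot 4
437: h=2, h2=2, probe 2,4,1 => slot 1
Table: [402, 437, 367, -, 957]

1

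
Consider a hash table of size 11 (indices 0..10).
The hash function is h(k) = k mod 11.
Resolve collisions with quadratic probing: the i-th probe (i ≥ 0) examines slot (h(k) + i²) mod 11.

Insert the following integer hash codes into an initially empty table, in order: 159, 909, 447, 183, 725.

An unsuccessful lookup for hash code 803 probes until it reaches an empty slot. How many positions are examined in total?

2

Insert 159: h=5, slot 5 empty → index 5.
Insert 909: h=7, slot 7 empty → index 7.
Insert 447: h=7, slot 7 occupied → index 8.
Insert 183: h=7, slots 7,8 occupied → index 0.
Insert 725: h=10, slot 10 empty → index 10.
Table: [183, -, -, -, -, 159, -, 909, 447, -, 725]
Lookup 803: h=0, probe 0,1 → slot 1 empty, not found.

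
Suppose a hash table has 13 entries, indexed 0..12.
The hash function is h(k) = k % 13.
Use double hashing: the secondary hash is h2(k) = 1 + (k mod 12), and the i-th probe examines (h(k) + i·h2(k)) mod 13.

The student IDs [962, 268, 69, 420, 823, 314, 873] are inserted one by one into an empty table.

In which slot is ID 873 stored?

Insert 962: h=0, slot 0 empty -> index 0.
Insert 268: h=8, slot 8 empty -> index 8.
Insert 69: h=4, slot 4 empty -> index 4.
Insert 420: h=4, h2=1, slot 4 occupied -> index 5.
Insert 823: h=4, h2=8, slot 4 occupied -> index 12.
Insert 314: h=2, slot 2 empty -> index 2.
Insert 873: h=2, h2=10, slots 2,12 occupied -> index 9.
Table: [962, _, 314, _, 69, 420, _, _, 268, 873, _, _, 823]

9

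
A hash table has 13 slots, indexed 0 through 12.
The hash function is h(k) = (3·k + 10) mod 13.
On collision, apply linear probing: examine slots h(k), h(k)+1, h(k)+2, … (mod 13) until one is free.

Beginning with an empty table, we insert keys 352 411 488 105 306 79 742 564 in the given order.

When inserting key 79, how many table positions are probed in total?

352 hashes to 0; slot 0 is free -> place at 0.
411 hashes to 8; slot 8 is free -> place at 8.
488 hashes to 5; slot 5 is free -> place at 5.
105 hashes to 0; 0 taken -> place at 1.
306 hashes to 5; 5 taken -> place at 6.
79 hashes to 0; 0,1 taken -> place at 2.
742 hashes to 0; 0,1,2 taken -> place at 3.
564 hashes to 12; slot 12 is free -> place at 12.
Table: [352, 105, 79, 742, -, 488, 306, -, 411, -, -, -, 564]

3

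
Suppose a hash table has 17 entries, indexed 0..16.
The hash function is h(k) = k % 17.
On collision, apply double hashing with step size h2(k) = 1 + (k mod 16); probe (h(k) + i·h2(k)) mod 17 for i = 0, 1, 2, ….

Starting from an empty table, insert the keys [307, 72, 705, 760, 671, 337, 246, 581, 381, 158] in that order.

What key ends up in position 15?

246

307: h=1 → slot 1
72: h=4 → slot 4
705: h=8 → slot 8
760: h=12 → slot 12
671: h=8, h2=16, probe 8,7 → slot 7
337: h=14 → slot 14
246: h=8, h2=7, probe 8,15 → slot 15
581: h=3 → slot 3
381: h=7, h2=14, probe 7,4,1,15,12,9 → slot 9
158: h=5 → slot 5
Table: [—, 307, —, 581, 72, 158, —, 671, 705, 381, —, —, 760, —, 337, 246, —]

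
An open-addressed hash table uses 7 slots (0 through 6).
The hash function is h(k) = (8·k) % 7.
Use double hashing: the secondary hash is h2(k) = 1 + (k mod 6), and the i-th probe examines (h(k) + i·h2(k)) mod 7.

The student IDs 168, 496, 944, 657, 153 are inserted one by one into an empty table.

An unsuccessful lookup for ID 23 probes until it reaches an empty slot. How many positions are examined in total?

168: h=0 → slot 0
496: h=6 → slot 6
944: h=6, h2=3, probe 6,2 → slot 2
657: h=6, h2=4, probe 6,3 → slot 3
153: h=6, h2=4, probe 6,3,0,4 → slot 4
Table: [168, ∅, 944, 657, 153, ∅, 496]
Lookup 23: h=2, h2=6, probe 2,1 → slot 1 empty, not found.

2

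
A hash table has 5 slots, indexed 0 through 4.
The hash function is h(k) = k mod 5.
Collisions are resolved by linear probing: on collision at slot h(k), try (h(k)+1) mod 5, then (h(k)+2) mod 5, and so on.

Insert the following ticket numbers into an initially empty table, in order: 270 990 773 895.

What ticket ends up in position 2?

270 hashes to 0; slot 0 is free → place at 0.
990 hashes to 0; 0 taken → place at 1.
773 hashes to 3; slot 3 is free → place at 3.
895 hashes to 0; 0,1 taken → place at 2.
Table: [270, 990, 895, 773, ∅]

895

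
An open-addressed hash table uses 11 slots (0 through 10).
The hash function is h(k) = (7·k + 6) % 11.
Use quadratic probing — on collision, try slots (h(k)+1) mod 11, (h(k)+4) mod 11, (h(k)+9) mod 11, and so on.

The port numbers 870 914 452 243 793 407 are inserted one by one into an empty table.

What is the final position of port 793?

7

870 hashes to 2; slot 2 is free => place at 2.
914 hashes to 2; 2 taken => place at 3.
452 hashes to 2; 2,3 taken => place at 6.
243 hashes to 2; 2,3,6 taken => place at 0.
793 hashes to 2; 2,3,6,0 taken => place at 7.
407 hashes to 6; 6,7 taken => place at 10.
Table: [243, —, 870, 914, —, —, 452, 793, —, —, 407]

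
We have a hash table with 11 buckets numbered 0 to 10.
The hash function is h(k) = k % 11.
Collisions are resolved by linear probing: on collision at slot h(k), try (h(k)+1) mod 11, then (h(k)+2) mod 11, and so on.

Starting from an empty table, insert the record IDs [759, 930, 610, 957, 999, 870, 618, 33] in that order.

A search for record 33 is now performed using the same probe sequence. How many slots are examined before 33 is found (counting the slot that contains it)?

5

759 hashes to 0; slot 0 is free => place at 0.
930 hashes to 6; slot 6 is free => place at 6.
610 hashes to 5; slot 5 is free => place at 5.
957 hashes to 0; 0 taken => place at 1.
999 hashes to 9; slot 9 is free => place at 9.
870 hashes to 1; 1 taken => place at 2.
618 hashes to 2; 2 taken => place at 3.
33 hashes to 0; 0,1,2,3 taken => place at 4.
Table: [759, 957, 870, 618, 33, 610, 930, ., ., 999, .]
Lookup 33: h=0, probe 0,1,2,3,4 → found at 4.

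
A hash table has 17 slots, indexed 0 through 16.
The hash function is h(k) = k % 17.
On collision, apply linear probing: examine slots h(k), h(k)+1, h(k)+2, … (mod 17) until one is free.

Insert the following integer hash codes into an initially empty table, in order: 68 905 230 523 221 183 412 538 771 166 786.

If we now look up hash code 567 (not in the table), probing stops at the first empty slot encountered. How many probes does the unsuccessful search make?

3

Insert 68: h=0, slot 0 empty -> index 0.
Insert 905: h=4, slot 4 empty -> index 4.
Insert 230: h=9, slot 9 empty -> index 9.
Insert 523: h=13, slot 13 empty -> index 13.
Insert 221: h=0, slot 0 occupied -> index 1.
Insert 183: h=13, slot 13 occupied -> index 14.
Insert 412: h=4, slot 4 occupied -> index 5.
Insert 538: h=11, slot 11 empty -> index 11.
Insert 771: h=6, slot 6 empty -> index 6.
Insert 166: h=13, slots 13,14 occupied -> index 15.
Insert 786: h=4, slots 4,5,6 occupied -> index 7.
Table: [68, 221, ∅, ∅, 905, 412, 771, 786, ∅, 230, ∅, 538, ∅, 523, 183, 166, ∅]
Lookup 567: h=6, probe 6,7,8 → slot 8 empty, not found.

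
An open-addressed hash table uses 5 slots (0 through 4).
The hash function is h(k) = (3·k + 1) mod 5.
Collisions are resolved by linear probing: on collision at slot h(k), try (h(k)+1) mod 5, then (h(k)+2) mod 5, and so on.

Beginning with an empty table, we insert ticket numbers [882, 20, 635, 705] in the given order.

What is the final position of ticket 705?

Insert 882: h=2, slot 2 empty -> index 2.
Insert 20: h=1, slot 1 empty -> index 1.
Insert 635: h=1, slots 1,2 occupied -> index 3.
Insert 705: h=1, slots 1,2,3 occupied -> index 4.
Table: [., 20, 882, 635, 705]

4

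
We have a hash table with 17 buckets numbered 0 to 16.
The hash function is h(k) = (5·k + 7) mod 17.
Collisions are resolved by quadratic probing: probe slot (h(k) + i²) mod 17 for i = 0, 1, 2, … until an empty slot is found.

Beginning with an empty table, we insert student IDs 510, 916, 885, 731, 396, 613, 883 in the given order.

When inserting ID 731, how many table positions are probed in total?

2

Insert 510: h=7, slot 7 empty → index 7.
Insert 916: h=14, slot 14 empty → index 14.
Insert 885: h=12, slot 12 empty → index 12.
Insert 731: h=7, slot 7 occupied → index 8.
Insert 396: h=15, slot 15 empty → index 15.
Insert 613: h=12, slot 12 occupied → index 13.
Insert 883: h=2, slot 2 empty → index 2.
Table: [., ., 883, ., ., ., ., 510, 731, ., ., ., 885, 613, 916, 396, .]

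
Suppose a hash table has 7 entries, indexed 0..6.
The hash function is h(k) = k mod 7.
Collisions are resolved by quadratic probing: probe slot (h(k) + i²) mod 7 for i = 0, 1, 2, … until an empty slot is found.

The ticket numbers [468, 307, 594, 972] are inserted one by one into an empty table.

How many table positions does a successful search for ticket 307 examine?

2

468: h=6 => slot 6
307: h=6, probe 6,0 => slot 0
594: h=6, probe 6,0,3 => slot 3
972: h=6, probe 6,0,3,1 => slot 1
Table: [307, 972, -, 594, -, -, 468]
Lookup 307: h=6, probe 6,0 → found at 0.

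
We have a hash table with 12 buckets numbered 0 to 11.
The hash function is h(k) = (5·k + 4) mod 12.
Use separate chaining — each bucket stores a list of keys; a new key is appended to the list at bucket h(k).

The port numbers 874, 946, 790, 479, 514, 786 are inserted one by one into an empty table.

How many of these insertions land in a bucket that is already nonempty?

Insert 874: h=6, bucket 6 empty → new chain.
Insert 946: h=6, bucket 6 nonempty → append to chain.
Insert 790: h=6, bucket 6 nonempty → append to chain.
Insert 479: h=11, bucket 11 empty → new chain.
Insert 514: h=6, bucket 6 nonempty → append to chain.
Insert 786: h=10, bucket 10 empty → new chain.
Final buckets:
0: ∅
1: ∅
2: ∅
3: ∅
4: ∅
5: ∅
6: 874 -> 946 -> 790 -> 514
7: ∅
8: ∅
9: ∅
10: 786
11: 479

3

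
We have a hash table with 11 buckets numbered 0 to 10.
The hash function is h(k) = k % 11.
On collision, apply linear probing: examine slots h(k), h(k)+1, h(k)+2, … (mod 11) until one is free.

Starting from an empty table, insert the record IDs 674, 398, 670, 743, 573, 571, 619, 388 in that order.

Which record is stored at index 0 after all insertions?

674 hashes to 3; slot 3 is free → place at 3.
398 hashes to 2; slot 2 is free → place at 2.
670 hashes to 10; slot 10 is free → place at 10.
743 hashes to 6; slot 6 is free → place at 6.
573 hashes to 1; slot 1 is free → place at 1.
571 hashes to 10; 10 taken → place at 0.
619 hashes to 3; 3 taken → place at 4.
388 hashes to 3; 3,4 taken → place at 5.
Table: [571, 573, 398, 674, 619, 388, 743, ∅, ∅, ∅, 670]

571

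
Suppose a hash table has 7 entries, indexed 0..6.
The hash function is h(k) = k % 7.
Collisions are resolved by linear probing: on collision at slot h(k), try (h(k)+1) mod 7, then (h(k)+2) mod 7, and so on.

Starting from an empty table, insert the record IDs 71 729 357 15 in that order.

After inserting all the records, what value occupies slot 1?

Insert 71: h=1, slot 1 empty => index 1.
Insert 729: h=1, slot 1 occupied => index 2.
Insert 357: h=0, slot 0 empty => index 0.
Insert 15: h=1, slots 1,2 occupied => index 3.
Table: [357, 71, 729, 15, _, _, _]

71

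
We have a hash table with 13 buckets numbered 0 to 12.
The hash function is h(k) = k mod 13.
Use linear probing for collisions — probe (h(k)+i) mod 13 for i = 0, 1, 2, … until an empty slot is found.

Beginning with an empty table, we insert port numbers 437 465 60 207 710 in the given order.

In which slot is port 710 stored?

437 hashes to 8; slot 8 is free → place at 8.
465 hashes to 10; slot 10 is free → place at 10.
60 hashes to 8; 8 taken → place at 9.
207 hashes to 12; slot 12 is free → place at 12.
710 hashes to 8; 8,9,10 taken → place at 11.
Table: [., ., ., ., ., ., ., ., 437, 60, 465, 710, 207]

11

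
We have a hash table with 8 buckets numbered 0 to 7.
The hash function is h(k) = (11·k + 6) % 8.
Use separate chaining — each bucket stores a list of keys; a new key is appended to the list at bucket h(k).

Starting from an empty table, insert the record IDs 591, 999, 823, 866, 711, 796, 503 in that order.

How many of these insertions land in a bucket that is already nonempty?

591 -> bucket 3
999 -> bucket 3 (collision)
823 -> bucket 3 (collision)
866 -> bucket 4
711 -> bucket 3 (collision)
796 -> bucket 2
503 -> bucket 3 (collision)
Final buckets:
0: -
1: -
2: 796
3: 591 -> 999 -> 823 -> 711 -> 503
4: 866
5: -
6: -
7: -

4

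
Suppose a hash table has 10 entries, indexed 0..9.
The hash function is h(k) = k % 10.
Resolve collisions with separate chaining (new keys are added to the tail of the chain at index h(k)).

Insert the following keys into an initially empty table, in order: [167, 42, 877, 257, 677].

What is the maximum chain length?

4

Insert 167: h=7, bucket 7 empty -> new chain.
Insert 42: h=2, bucket 2 empty -> new chain.
Insert 877: h=7, bucket 7 nonempty -> append to chain.
Insert 257: h=7, bucket 7 nonempty -> append to chain.
Insert 677: h=7, bucket 7 nonempty -> append to chain.
Final buckets:
0: ∅
1: ∅
2: 42
3: ∅
4: ∅
5: ∅
6: ∅
7: 167 -> 877 -> 257 -> 677
8: ∅
9: ∅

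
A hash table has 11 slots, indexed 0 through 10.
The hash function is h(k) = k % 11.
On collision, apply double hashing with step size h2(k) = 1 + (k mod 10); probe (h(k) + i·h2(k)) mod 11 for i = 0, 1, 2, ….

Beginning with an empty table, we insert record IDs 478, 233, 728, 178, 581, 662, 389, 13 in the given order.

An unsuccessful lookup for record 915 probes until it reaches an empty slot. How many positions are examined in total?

6

478 hashes to 5; slot 5 is free → place at 5.
233 hashes to 2; slot 2 is free → place at 2.
728 hashes to 2, h2=9; 2 taken → place at 0.
178 hashes to 2, h2=9; 2,0 taken → place at 9.
581 hashes to 9, h2=2; 9,0,2 taken → place at 4.
662 hashes to 2, h2=3; 2,5 taken → place at 8.
389 hashes to 4, h2=10; 4 taken → place at 3.
13 hashes to 2, h2=4; 2 taken → place at 6.
Table: [728, —, 233, 389, 581, 478, 13, —, 662, 178, —]
Lookup 915: h=2, h2=6, probe 2,8,3,9,4,10 → slot 10 empty, not found.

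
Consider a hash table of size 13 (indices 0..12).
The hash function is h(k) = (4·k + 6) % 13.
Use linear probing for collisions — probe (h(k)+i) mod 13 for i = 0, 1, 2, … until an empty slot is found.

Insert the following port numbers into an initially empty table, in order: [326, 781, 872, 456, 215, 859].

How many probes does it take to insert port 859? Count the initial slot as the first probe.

326 hashes to 10; slot 10 is free => place at 10.
781 hashes to 10; 10 taken => place at 11.
872 hashes to 10; 10,11 taken => place at 12.
456 hashes to 10; 10,11,12 taken => place at 0.
215 hashes to 8; slot 8 is free => place at 8.
859 hashes to 10; 10,11,12,0 taken => place at 1.
Table: [456, 859, —, —, —, —, —, —, 215, —, 326, 781, 872]

5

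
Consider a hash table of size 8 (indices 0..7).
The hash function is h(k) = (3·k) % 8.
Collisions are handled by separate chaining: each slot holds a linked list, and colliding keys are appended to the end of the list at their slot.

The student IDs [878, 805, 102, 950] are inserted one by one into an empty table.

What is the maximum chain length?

878 -> bucket 2
805 -> bucket 7
102 -> bucket 2 (collision)
950 -> bucket 2 (collision)
Final buckets:
0: ∅
1: ∅
2: 878 -> 102 -> 950
3: ∅
4: ∅
5: ∅
6: ∅
7: 805

3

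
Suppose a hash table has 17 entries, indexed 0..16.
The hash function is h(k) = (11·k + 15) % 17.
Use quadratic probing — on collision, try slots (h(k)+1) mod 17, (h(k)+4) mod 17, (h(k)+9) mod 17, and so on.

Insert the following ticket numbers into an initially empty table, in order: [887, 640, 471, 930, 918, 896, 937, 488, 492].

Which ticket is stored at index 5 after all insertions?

887: h=14 → slot 14
640: h=0 → slot 0
471: h=11 → slot 11
930: h=11, probe 11,12 → slot 12
918: h=15 → slot 15
896: h=11, probe 11,12,15,3 → slot 3
937: h=3, probe 3,4 → slot 4
488: h=11, probe 11,12,15,3,10 → slot 10
492: h=4, probe 4,5 → slot 5
Table: [640, _, _, 896, 937, 492, _, _, _, _, 488, 471, 930, _, 887, 918, _]

492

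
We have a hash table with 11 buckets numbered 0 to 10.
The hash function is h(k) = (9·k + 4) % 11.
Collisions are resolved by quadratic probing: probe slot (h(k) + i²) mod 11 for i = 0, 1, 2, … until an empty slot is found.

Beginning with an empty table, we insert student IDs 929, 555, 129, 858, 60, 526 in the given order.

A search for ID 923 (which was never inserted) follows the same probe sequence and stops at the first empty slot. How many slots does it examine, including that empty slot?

2

929: h=5 → slot 5
555: h=5, probe 5,6 → slot 6
129: h=10 → slot 10
858: h=4 → slot 4
60: h=5, probe 5,6,9 → slot 9
526: h=8 → slot 8
Table: [—, —, —, —, 858, 929, 555, —, 526, 60, 129]
Lookup 923: h=6, probe 6,7 → slot 7 empty, not found.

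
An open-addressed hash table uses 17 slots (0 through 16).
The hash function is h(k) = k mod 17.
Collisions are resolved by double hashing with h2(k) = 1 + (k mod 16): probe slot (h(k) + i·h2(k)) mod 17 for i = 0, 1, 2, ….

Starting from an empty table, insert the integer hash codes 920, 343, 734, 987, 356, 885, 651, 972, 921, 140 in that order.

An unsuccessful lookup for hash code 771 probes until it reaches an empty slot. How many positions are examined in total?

Insert 920: h=2, slot 2 empty => index 2.
Insert 343: h=3, slot 3 empty => index 3.
Insert 734: h=3, h2=15, slot 3 occupied => index 1.
Insert 987: h=1, h2=12, slot 1 occupied => index 13.
Insert 356: h=16, slot 16 empty => index 16.
Insert 885: h=1, h2=6, slot 1 occupied => index 7.
Insert 651: h=5, slot 5 empty => index 5.
Insert 972: h=3, h2=13, slots 3,16 occupied => index 12.
Insert 921: h=3, h2=10, slots 3,13 occupied => index 6.
Insert 140: h=4, slot 4 empty => index 4.
Table: [-, 734, 920, 343, 140, 651, 921, 885, -, -, -, -, 972, 987, -, -, 356]
Lookup 771: h=6, h2=4, probe 6,10 → slot 10 empty, not found.

2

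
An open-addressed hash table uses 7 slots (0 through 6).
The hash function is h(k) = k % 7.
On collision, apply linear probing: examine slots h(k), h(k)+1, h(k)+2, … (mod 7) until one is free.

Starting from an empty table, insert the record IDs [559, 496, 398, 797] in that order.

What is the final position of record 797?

2

Insert 559: h=6, slot 6 empty => index 6.
Insert 496: h=6, slot 6 occupied => index 0.
Insert 398: h=6, slots 6,0 occupied => index 1.
Insert 797: h=6, slots 6,0,1 occupied => index 2.
Table: [496, 398, 797, ., ., ., 559]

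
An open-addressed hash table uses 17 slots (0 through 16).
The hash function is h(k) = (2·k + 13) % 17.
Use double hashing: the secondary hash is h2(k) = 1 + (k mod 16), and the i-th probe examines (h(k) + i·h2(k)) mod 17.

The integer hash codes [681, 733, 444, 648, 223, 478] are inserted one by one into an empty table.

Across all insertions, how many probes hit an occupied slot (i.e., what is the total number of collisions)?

Insert 681: h=15, slot 15 empty → index 15.
Insert 733: h=0, slot 0 empty → index 0.
Insert 444: h=0, h2=13, slot 0 occupied → index 13.
Insert 648: h=0, h2=9, slot 0 occupied → index 9.
Insert 223: h=0, h2=16, slot 0 occupied → index 16.
Insert 478: h=0, h2=15, slots 0,15,13 occupied → index 11.
Table: [733, ∅, ∅, ∅, ∅, ∅, ∅, ∅, ∅, 648, ∅, 478, ∅, 444, ∅, 681, 223]

6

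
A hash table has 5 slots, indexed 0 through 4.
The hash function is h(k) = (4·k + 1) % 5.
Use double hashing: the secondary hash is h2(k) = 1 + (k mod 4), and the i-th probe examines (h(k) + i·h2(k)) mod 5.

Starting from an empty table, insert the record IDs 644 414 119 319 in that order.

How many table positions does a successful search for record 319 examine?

644: h=2 -> slot 2
414: h=2, h2=3, probe 2,0 -> slot 0
119: h=2, h2=4, probe 2,1 -> slot 1
319: h=2, h2=4, probe 2,1,0,4 -> slot 4
Table: [414, 119, 644, ., 319]
Lookup 319: h=2, h2=4, probe 2,1,0,4 → found at 4.

4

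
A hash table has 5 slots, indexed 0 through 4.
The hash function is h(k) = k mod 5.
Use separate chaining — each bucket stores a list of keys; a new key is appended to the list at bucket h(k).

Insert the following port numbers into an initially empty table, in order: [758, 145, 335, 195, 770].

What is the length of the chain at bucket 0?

Insert 758: h=3, bucket 3 empty -> new chain.
Insert 145: h=0, bucket 0 empty -> new chain.
Insert 335: h=0, bucket 0 nonempty -> append to chain.
Insert 195: h=0, bucket 0 nonempty -> append to chain.
Insert 770: h=0, bucket 0 nonempty -> append to chain.
Final buckets:
0: 145 -> 335 -> 195 -> 770
1: _
2: _
3: 758
4: _

4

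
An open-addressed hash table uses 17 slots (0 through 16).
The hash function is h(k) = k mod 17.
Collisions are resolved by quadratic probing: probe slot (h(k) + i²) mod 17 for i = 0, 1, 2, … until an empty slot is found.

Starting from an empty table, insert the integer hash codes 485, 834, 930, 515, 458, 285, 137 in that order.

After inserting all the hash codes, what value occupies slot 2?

Insert 485: h=9, slot 9 empty => index 9.
Insert 834: h=1, slot 1 empty => index 1.
Insert 930: h=12, slot 12 empty => index 12.
Insert 515: h=5, slot 5 empty => index 5.
Insert 458: h=16, slot 16 empty => index 16.
Insert 285: h=13, slot 13 empty => index 13.
Insert 137: h=1, slot 1 occupied => index 2.
Table: [., 834, 137, ., ., 515, ., ., ., 485, ., ., 930, 285, ., ., 458]

137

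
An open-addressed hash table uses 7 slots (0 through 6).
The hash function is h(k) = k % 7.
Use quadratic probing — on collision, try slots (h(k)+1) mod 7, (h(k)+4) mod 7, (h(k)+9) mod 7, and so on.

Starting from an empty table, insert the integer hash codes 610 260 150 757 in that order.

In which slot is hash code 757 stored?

Insert 610: h=1, slot 1 empty -> index 1.
Insert 260: h=1, slot 1 occupied -> index 2.
Insert 150: h=3, slot 3 empty -> index 3.
Insert 757: h=1, slots 1,2 occupied -> index 5.
Table: [_, 610, 260, 150, _, 757, _]

5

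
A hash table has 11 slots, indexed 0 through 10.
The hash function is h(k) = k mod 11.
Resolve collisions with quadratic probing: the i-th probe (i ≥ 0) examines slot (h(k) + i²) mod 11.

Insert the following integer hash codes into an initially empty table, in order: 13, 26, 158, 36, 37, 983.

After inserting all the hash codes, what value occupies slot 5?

13 hashes to 2; slot 2 is free → place at 2.
26 hashes to 4; slot 4 is free → place at 4.
158 hashes to 4; 4 taken → place at 5.
36 hashes to 3; slot 3 is free → place at 3.
37 hashes to 4; 4,5 taken → place at 8.
983 hashes to 4; 4,5,8,2 taken → place at 9.
Table: [-, -, 13, 36, 26, 158, -, -, 37, 983, -]

158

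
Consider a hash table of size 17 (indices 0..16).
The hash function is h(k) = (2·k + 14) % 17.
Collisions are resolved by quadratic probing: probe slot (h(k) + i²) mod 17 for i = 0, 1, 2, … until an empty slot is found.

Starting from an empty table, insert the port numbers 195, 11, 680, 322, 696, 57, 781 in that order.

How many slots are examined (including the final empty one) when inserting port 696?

195: h=13 => slot 13
11: h=2 => slot 2
680: h=14 => slot 14
322: h=12 => slot 12
696: h=12, probe 12,13,16 => slot 16
57: h=9 => slot 9
781: h=12, probe 12,13,16,4 => slot 4
Table: [_, _, 11, _, 781, _, _, _, _, 57, _, _, 322, 195, 680, _, 696]

3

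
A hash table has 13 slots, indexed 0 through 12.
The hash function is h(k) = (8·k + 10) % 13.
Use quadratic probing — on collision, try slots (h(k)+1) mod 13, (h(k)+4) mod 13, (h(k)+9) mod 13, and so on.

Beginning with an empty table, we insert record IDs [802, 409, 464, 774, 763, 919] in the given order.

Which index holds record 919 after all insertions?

0

Insert 802: h=4, slot 4 empty → index 4.
Insert 409: h=6, slot 6 empty → index 6.
Insert 464: h=4, slot 4 occupied → index 5.
Insert 774: h=1, slot 1 empty → index 1.
Insert 763: h=4, slots 4,5 occupied → index 8.
Insert 919: h=4, slots 4,5,8 occupied → index 0.
Table: [919, 774, ∅, ∅, 802, 464, 409, ∅, 763, ∅, ∅, ∅, ∅]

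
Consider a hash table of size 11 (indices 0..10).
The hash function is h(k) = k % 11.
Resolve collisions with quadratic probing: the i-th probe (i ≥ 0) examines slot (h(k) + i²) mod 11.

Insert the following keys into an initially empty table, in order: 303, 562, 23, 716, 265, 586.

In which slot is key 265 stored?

10

303: h=6 -> slot 6
562: h=1 -> slot 1
23: h=1, probe 1,2 -> slot 2
716: h=1, probe 1,2,5 -> slot 5
265: h=1, probe 1,2,5,10 -> slot 10
586: h=3 -> slot 3
Table: [∅, 562, 23, 586, ∅, 716, 303, ∅, ∅, ∅, 265]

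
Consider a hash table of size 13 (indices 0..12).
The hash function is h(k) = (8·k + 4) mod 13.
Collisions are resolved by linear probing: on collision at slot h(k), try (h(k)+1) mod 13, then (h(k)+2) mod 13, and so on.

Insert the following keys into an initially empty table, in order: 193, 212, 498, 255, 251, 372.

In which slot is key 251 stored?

12

Insert 193: h=1, slot 1 empty -> index 1.
Insert 212: h=10, slot 10 empty -> index 10.
Insert 498: h=10, slot 10 occupied -> index 11.
Insert 255: h=3, slot 3 empty -> index 3.
Insert 251: h=10, slots 10,11 occupied -> index 12.
Insert 372: h=3, slot 3 occupied -> index 4.
Table: [., 193, ., 255, 372, ., ., ., ., ., 212, 498, 251]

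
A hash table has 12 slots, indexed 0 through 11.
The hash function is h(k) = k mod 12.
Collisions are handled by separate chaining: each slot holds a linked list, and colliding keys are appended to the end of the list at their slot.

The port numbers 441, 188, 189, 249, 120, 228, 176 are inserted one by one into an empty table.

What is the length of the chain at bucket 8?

2

Insert 441: h=9, bucket 9 empty → new chain.
Insert 188: h=8, bucket 8 empty → new chain.
Insert 189: h=9, bucket 9 nonempty → append to chain.
Insert 249: h=9, bucket 9 nonempty → append to chain.
Insert 120: h=0, bucket 0 empty → new chain.
Insert 228: h=0, bucket 0 nonempty → append to chain.
Insert 176: h=8, bucket 8 nonempty → append to chain.
Final buckets:
0: 120 -> 228
1: _
2: _
3: _
4: _
5: _
6: _
7: _
8: 188 -> 176
9: 441 -> 189 -> 249
10: _
11: _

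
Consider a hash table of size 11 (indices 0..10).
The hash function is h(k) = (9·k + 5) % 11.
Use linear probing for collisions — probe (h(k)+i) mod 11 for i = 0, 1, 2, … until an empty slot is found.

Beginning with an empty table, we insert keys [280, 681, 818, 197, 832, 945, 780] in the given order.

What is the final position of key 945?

10

Insert 280: h=6, slot 6 empty => index 6.
Insert 681: h=7, slot 7 empty => index 7.
Insert 818: h=8, slot 8 empty => index 8.
Insert 197: h=7, slots 7,8 occupied => index 9.
Insert 832: h=2, slot 2 empty => index 2.
Insert 945: h=7, slots 7,8,9 occupied => index 10.
Insert 780: h=7, slots 7,8,9,10 occupied => index 0.
Table: [780, ∅, 832, ∅, ∅, ∅, 280, 681, 818, 197, 945]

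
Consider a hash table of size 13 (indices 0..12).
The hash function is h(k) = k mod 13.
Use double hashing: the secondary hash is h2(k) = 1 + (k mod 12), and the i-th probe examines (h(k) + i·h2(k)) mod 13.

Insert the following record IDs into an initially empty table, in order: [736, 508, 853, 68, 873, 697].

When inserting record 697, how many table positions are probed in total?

3

736 hashes to 8; slot 8 is free => place at 8.
508 hashes to 1; slot 1 is free => place at 1.
853 hashes to 8, h2=2; 8 taken => place at 10.
68 hashes to 3; slot 3 is free => place at 3.
873 hashes to 2; slot 2 is free => place at 2.
697 hashes to 8, h2=2; 8,10 taken => place at 12.
Table: [-, 508, 873, 68, -, -, -, -, 736, -, 853, -, 697]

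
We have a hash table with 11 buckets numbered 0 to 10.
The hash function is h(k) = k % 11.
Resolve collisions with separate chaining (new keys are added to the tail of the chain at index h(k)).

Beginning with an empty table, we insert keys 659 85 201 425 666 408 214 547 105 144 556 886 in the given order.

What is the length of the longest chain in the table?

4

659 -> bucket 10
85 -> bucket 8
201 -> bucket 3
425 -> bucket 7
666 -> bucket 6
408 -> bucket 1
214 -> bucket 5
547 -> bucket 8 (collision)
105 -> bucket 6 (collision)
144 -> bucket 1 (collision)
556 -> bucket 6 (collision)
886 -> bucket 6 (collision)
Final buckets:
0: -
1: 408 -> 144
2: -
3: 201
4: -
5: 214
6: 666 -> 105 -> 556 -> 886
7: 425
8: 85 -> 547
9: -
10: 659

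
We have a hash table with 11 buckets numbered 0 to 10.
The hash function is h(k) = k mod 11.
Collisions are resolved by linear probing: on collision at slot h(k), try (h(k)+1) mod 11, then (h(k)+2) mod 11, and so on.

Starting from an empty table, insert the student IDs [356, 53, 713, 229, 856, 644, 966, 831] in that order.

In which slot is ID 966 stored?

Insert 356: h=4, slot 4 empty => index 4.
Insert 53: h=9, slot 9 empty => index 9.
Insert 713: h=9, slot 9 occupied => index 10.
Insert 229: h=9, slots 9,10 occupied => index 0.
Insert 856: h=9, slots 9,10,0 occupied => index 1.
Insert 644: h=6, slot 6 empty => index 6.
Insert 966: h=9, slots 9,10,0,1 occupied => index 2.
Insert 831: h=6, slot 6 occupied => index 7.
Table: [229, 856, 966, ∅, 356, ∅, 644, 831, ∅, 53, 713]

2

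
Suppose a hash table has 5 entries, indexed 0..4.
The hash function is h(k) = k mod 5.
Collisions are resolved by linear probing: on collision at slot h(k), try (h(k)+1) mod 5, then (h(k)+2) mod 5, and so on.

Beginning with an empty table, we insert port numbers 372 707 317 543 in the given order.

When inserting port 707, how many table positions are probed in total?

372 hashes to 2; slot 2 is free → place at 2.
707 hashes to 2; 2 taken → place at 3.
317 hashes to 2; 2,3 taken → place at 4.
543 hashes to 3; 3,4 taken → place at 0.
Table: [543, —, 372, 707, 317]

2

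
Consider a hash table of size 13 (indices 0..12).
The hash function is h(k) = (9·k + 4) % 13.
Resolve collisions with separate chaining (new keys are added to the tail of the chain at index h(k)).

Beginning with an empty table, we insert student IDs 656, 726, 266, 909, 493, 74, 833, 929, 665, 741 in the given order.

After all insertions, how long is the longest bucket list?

3

656 -> bucket 6
726 -> bucket 12
266 -> bucket 6 (collision)
909 -> bucket 8
493 -> bucket 8 (collision)
74 -> bucket 7
833 -> bucket 0
929 -> bucket 6 (collision)
665 -> bucket 9
741 -> bucket 4
Final buckets:
0: 833
1: .
2: .
3: .
4: 741
5: .
6: 656 -> 266 -> 929
7: 74
8: 909 -> 493
9: 665
10: .
11: .
12: 726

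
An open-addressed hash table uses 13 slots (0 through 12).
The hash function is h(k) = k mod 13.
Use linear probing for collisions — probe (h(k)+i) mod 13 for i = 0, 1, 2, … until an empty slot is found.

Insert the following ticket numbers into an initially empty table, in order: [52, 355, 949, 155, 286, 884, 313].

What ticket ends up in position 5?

313

52 hashes to 0; slot 0 is free → place at 0.
355 hashes to 4; slot 4 is free → place at 4.
949 hashes to 0; 0 taken → place at 1.
155 hashes to 12; slot 12 is free → place at 12.
286 hashes to 0; 0,1 taken → place at 2.
884 hashes to 0; 0,1,2 taken → place at 3.
313 hashes to 1; 1,2,3,4 taken → place at 5.
Table: [52, 949, 286, 884, 355, 313, ., ., ., ., ., ., 155]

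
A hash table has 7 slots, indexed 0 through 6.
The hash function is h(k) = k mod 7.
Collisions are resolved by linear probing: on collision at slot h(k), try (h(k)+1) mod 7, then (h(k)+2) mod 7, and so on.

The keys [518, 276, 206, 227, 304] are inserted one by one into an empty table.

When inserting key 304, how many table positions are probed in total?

Insert 518: h=0, slot 0 empty -> index 0.
Insert 276: h=3, slot 3 empty -> index 3.
Insert 206: h=3, slot 3 occupied -> index 4.
Insert 227: h=3, slots 3,4 occupied -> index 5.
Insert 304: h=3, slots 3,4,5 occupied -> index 6.
Table: [518, _, _, 276, 206, 227, 304]

4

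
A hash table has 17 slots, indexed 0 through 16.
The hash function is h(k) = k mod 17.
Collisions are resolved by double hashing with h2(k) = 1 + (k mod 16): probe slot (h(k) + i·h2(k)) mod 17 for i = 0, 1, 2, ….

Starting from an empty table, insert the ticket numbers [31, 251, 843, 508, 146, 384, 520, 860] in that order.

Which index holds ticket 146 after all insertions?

16

31 hashes to 14; slot 14 is free => place at 14.
251 hashes to 13; slot 13 is free => place at 13.
843 hashes to 10; slot 10 is free => place at 10.
508 hashes to 15; slot 15 is free => place at 15.
146 hashes to 10, h2=3; 10,13 taken => place at 16.
384 hashes to 10, h2=1; 10 taken => place at 11.
520 hashes to 10, h2=9; 10 taken => place at 2.
860 hashes to 10, h2=13; 10 taken => place at 6.
Table: [∅, ∅, 520, ∅, ∅, ∅, 860, ∅, ∅, ∅, 843, 384, ∅, 251, 31, 508, 146]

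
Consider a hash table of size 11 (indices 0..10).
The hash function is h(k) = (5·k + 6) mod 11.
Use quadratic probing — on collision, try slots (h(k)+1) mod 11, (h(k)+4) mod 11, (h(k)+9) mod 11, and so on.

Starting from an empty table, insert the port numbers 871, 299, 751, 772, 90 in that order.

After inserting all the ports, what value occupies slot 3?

Insert 871: h=5, slot 5 empty -> index 5.
Insert 299: h=5, slot 5 occupied -> index 6.
Insert 751: h=10, slot 10 empty -> index 10.
Insert 772: h=5, slots 5,6 occupied -> index 9.
Insert 90: h=5, slots 5,6,9 occupied -> index 3.
Table: [., ., ., 90, ., 871, 299, ., ., 772, 751]

90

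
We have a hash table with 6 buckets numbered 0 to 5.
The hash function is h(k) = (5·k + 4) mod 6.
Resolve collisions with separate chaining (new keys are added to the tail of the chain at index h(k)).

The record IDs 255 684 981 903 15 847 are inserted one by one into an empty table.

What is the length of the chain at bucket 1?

4

Insert 255: h=1, bucket 1 empty → new chain.
Insert 684: h=4, bucket 4 empty → new chain.
Insert 981: h=1, bucket 1 nonempty → append to chain.
Insert 903: h=1, bucket 1 nonempty → append to chain.
Insert 15: h=1, bucket 1 nonempty → append to chain.
Insert 847: h=3, bucket 3 empty → new chain.
Final buckets:
0: -
1: 255 -> 981 -> 903 -> 15
2: -
3: 847
4: 684
5: -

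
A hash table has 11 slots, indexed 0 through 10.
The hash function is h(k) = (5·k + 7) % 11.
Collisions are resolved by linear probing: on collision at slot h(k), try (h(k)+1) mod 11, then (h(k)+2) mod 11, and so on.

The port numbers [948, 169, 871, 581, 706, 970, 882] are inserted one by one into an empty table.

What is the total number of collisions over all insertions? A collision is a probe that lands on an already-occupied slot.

13

Insert 948: h=6, slot 6 empty => index 6.
Insert 169: h=5, slot 5 empty => index 5.
Insert 871: h=6, slot 6 occupied => index 7.
Insert 581: h=8, slot 8 empty => index 8.
Insert 706: h=6, slots 6,7,8 occupied => index 9.
Insert 970: h=6, slots 6,7,8,9 occupied => index 10.
Insert 882: h=6, slots 6,7,8,9,10 occupied => index 0.
Table: [882, ∅, ∅, ∅, ∅, 169, 948, 871, 581, 706, 970]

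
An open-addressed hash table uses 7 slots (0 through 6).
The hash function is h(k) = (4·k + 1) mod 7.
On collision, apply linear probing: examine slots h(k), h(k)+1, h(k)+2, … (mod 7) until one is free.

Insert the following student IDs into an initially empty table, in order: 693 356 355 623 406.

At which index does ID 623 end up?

693: h=1 -> slot 1
356: h=4 -> slot 4
355: h=0 -> slot 0
623: h=1, probe 1,2 -> slot 2
406: h=1, probe 1,2,3 -> slot 3
Table: [355, 693, 623, 406, 356, ., .]

2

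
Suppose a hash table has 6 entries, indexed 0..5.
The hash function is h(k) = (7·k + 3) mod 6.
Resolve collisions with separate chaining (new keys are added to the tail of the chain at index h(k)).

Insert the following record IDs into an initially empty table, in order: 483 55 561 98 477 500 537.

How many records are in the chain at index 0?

4

Insert 483: h=0, bucket 0 empty → new chain.
Insert 55: h=4, bucket 4 empty → new chain.
Insert 561: h=0, bucket 0 nonempty → append to chain.
Insert 98: h=5, bucket 5 empty → new chain.
Insert 477: h=0, bucket 0 nonempty → append to chain.
Insert 500: h=5, bucket 5 nonempty → append to chain.
Insert 537: h=0, bucket 0 nonempty → append to chain.
Final buckets:
0: 483 -> 561 -> 477 -> 537
1: —
2: —
3: —
4: 55
5: 98 -> 500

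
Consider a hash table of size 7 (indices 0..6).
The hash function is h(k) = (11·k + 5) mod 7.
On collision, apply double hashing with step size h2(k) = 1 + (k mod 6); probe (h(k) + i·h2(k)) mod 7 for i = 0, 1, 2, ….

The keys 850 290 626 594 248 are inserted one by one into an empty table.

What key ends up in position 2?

850 hashes to 3; slot 3 is free → place at 3.
290 hashes to 3, h2=3; 3 taken → place at 6.
626 hashes to 3, h2=3; 3,6 taken → place at 2.
594 hashes to 1; slot 1 is free → place at 1.
248 hashes to 3, h2=3; 3,6,2 taken → place at 5.
Table: [., 594, 626, 850, ., 248, 290]

626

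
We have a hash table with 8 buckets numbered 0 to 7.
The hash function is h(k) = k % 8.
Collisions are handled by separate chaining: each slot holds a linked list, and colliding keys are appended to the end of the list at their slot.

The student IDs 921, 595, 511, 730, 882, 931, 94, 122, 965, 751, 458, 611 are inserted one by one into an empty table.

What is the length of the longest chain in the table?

921 -> bucket 1
595 -> bucket 3
511 -> bucket 7
730 -> bucket 2
882 -> bucket 2 (collision)
931 -> bucket 3 (collision)
94 -> bucket 6
122 -> bucket 2 (collision)
965 -> bucket 5
751 -> bucket 7 (collision)
458 -> bucket 2 (collision)
611 -> bucket 3 (collision)
Final buckets:
0: -
1: 921
2: 730 -> 882 -> 122 -> 458
3: 595 -> 931 -> 611
4: -
5: 965
6: 94
7: 511 -> 751

4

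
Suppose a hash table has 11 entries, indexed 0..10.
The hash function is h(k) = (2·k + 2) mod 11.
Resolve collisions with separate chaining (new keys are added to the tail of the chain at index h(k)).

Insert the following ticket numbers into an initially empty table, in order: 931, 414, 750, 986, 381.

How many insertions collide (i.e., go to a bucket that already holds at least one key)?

3

931 → bucket 5
414 → bucket 5 (collision)
750 → bucket 6
986 → bucket 5 (collision)
381 → bucket 5 (collision)
Final buckets:
0: _
1: _
2: _
3: _
4: _
5: 931 -> 414 -> 986 -> 381
6: 750
7: _
8: _
9: _
10: _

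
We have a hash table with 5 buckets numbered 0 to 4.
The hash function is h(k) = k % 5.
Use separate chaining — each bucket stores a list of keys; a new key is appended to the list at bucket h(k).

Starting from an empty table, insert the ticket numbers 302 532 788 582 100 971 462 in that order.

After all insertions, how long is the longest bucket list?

4

Insert 302: h=2, bucket 2 empty -> new chain.
Insert 532: h=2, bucket 2 nonempty -> append to chain.
Insert 788: h=3, bucket 3 empty -> new chain.
Insert 582: h=2, bucket 2 nonempty -> append to chain.
Insert 100: h=0, bucket 0 empty -> new chain.
Insert 971: h=1, bucket 1 empty -> new chain.
Insert 462: h=2, bucket 2 nonempty -> append to chain.
Final buckets:
0: 100
1: 971
2: 302 -> 532 -> 582 -> 462
3: 788
4: ∅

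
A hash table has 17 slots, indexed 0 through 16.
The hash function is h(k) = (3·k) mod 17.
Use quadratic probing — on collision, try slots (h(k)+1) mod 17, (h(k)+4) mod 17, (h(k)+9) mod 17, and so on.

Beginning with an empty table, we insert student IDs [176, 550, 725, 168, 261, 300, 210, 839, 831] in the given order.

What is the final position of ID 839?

9

176 hashes to 1; slot 1 is free → place at 1.
550 hashes to 1; 1 taken → place at 2.
725 hashes to 16; slot 16 is free → place at 16.
168 hashes to 11; slot 11 is free → place at 11.
261 hashes to 1; 1,2 taken → place at 5.
300 hashes to 16; 16 taken → place at 0.
210 hashes to 1; 1,2,5 taken → place at 10.
839 hashes to 1; 1,2,5,10,0 taken → place at 9.
831 hashes to 11; 11 taken → place at 12.
Table: [300, 176, 550, ., ., 261, ., ., ., 839, 210, 168, 831, ., ., ., 725]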